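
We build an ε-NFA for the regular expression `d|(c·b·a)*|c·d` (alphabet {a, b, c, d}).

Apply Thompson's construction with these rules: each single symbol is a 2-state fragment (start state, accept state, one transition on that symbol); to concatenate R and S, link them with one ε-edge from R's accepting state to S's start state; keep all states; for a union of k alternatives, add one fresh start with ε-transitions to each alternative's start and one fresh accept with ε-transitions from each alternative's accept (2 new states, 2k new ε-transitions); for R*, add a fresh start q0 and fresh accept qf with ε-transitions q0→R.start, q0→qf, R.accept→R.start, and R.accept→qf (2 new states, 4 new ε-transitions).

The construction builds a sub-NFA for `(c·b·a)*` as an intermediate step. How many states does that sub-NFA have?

8

Fragment for `(c·b·a)*`:
Each of the 3 symbol leaves contributes a 2-state fragment.
  c·b·a = 6 states
  (c·b·a)* = 8 states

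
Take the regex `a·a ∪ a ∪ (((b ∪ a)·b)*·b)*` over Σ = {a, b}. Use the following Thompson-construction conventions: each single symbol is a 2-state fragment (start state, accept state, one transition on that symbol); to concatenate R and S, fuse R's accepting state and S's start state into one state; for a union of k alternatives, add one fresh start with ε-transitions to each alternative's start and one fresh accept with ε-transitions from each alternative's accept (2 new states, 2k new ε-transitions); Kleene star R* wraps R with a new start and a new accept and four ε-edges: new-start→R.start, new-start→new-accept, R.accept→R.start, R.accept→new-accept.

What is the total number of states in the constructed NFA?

By structural recursion:
Each of the 7 symbol leaves contributes a 2-state fragment.
  a·a : 3 states
  b ∪ a : 6 states
  (b ∪ a)·b : 7 states
  ((b ∪ a)·b)* : 9 states
  ((b ∪ a)·b)*·b : 10 states
  (((b ∪ a)·b)*·b)* : 12 states
  a·a ∪ a ∪ (((b ∪ a)·b)*·b)* : 19 states

19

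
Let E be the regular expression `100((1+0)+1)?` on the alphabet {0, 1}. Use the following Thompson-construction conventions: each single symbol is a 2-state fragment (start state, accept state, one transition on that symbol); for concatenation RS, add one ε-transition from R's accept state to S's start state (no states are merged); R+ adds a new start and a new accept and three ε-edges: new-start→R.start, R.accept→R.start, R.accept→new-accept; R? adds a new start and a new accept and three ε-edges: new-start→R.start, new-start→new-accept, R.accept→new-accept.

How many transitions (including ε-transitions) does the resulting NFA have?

20

Recursing over subexpressions:
Each of the 6 symbol leaves contributes 1 transition (1 symbol, 0 ε).
  1+ : 4 transitions (1 symbol, 3 ε)
  1+0 : 6 transitions (2 symbol, 4 ε)
  (1+0)+ : 9 transitions (2 symbol, 7 ε)
  (1+0)+1 : 11 transitions (3 symbol, 8 ε)
  ((1+0)+1)? : 14 transitions (3 symbol, 11 ε)
  100((1+0)+1)? : 20 transitions (6 symbol, 14 ε)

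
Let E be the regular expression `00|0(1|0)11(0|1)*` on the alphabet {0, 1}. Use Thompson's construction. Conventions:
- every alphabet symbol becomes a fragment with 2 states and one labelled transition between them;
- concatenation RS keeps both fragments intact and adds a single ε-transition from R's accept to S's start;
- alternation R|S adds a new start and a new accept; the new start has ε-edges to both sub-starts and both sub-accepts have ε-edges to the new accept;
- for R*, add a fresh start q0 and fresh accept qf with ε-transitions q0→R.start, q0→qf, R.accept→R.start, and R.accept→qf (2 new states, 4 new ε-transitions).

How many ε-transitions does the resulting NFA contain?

By structural recursion:
Each of the 9 symbol leaves contributes 0 ε-transitions.
  00 — 1 ε-transition
  1|0 — 4 ε-transitions
  0|1 — 4 ε-transitions
  (0|1)* — 8 ε-transitions
  0(1|0)11(0|1)* — 16 ε-transitions
  00|0(1|0)11(0|1)* — 21 ε-transitions

21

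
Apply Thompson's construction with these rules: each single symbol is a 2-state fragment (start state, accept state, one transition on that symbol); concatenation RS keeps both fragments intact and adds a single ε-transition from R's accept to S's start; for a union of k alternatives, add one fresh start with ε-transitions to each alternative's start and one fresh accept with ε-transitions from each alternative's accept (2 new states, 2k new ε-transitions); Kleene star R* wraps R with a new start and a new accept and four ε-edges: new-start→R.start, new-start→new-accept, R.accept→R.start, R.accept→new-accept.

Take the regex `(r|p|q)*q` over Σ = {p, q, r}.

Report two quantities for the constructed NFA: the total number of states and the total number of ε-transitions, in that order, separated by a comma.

Per subexpression:
Each of the 4 symbol leaves contributes 2 states and 0 ε-transitions.
  r|p|q = 8 states, 6 ε-transitions
  (r|p|q)* = 10 states, 10 ε-transitions
  (r|p|q)*q = 12 states, 11 ε-transitions

12, 11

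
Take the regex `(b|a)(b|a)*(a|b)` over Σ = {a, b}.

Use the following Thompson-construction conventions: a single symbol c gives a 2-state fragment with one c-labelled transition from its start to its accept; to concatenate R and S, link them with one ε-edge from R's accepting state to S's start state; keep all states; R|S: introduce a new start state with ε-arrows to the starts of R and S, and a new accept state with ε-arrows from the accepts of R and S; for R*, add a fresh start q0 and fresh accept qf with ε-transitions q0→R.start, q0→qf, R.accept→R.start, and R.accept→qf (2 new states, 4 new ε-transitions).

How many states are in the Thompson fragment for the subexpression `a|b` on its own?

6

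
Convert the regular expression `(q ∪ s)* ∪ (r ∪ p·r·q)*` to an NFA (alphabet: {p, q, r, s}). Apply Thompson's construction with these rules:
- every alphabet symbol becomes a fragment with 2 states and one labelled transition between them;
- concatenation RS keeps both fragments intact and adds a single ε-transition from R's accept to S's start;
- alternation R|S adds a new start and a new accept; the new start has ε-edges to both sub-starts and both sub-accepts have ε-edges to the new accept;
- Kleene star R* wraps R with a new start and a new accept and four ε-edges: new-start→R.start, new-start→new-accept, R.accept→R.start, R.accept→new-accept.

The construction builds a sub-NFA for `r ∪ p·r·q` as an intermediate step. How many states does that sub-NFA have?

Fragment for `r ∪ p·r·q`:
Each of the 4 symbol leaves contributes a 2-state fragment.
  p·r·q : 6 states
  r ∪ p·r·q : 10 states

10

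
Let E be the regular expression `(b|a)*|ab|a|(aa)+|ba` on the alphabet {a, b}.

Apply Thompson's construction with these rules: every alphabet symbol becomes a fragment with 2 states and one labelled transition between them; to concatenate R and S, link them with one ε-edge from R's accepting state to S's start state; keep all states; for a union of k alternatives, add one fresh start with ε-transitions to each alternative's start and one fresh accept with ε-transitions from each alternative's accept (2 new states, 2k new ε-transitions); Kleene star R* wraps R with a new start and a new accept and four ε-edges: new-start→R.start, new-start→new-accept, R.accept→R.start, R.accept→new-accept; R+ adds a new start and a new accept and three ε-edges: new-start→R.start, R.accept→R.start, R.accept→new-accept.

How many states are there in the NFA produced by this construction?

By structural recursion:
Each of the 9 symbol leaves contributes a 2-state fragment.
  b|a → 6 states
  (b|a)* → 8 states
  ab → 4 states
  aa → 4 states
  (aa)+ → 6 states
  ba → 4 states
  (b|a)*|ab|a|(aa)+|ba → 26 states

26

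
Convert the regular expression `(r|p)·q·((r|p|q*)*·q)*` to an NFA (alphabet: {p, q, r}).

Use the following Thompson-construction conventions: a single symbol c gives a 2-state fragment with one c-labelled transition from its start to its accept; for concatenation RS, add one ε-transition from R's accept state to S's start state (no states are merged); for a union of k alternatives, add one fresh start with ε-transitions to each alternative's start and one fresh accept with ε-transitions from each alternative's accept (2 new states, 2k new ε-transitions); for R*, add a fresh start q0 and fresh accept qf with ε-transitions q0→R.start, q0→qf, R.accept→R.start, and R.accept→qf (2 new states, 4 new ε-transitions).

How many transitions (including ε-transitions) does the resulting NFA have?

32

Recursing over subexpressions:
Each of the 7 symbol leaves contributes 1 transition (1 symbol, 0 ε).
  r|p → 6 transitions (2 symbol, 4 ε)
  q* → 5 transitions (1 symbol, 4 ε)
  r|p|q* → 13 transitions (3 symbol, 10 ε)
  (r|p|q*)* → 17 transitions (3 symbol, 14 ε)
  (r|p|q*)*·q → 19 transitions (4 symbol, 15 ε)
  ((r|p|q*)*·q)* → 23 transitions (4 symbol, 19 ε)
  (r|p)·q·((r|p|q*)*·q)* → 32 transitions (7 symbol, 25 ε)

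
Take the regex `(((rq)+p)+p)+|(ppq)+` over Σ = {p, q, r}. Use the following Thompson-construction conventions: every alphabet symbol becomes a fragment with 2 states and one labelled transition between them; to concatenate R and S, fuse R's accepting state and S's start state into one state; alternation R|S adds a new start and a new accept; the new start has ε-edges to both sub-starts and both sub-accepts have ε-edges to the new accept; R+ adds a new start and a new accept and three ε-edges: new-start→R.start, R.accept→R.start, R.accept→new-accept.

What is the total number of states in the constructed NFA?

Recursing over subexpressions:
Each of the 7 symbol leaves contributes a 2-state fragment.
  rq — 3 states
  (rq)+ — 5 states
  (rq)+p — 6 states
  ((rq)+p)+ — 8 states
  ((rq)+p)+p — 9 states
  (((rq)+p)+p)+ — 11 states
  ppq — 4 states
  (ppq)+ — 6 states
  (((rq)+p)+p)+|(ppq)+ — 19 states

19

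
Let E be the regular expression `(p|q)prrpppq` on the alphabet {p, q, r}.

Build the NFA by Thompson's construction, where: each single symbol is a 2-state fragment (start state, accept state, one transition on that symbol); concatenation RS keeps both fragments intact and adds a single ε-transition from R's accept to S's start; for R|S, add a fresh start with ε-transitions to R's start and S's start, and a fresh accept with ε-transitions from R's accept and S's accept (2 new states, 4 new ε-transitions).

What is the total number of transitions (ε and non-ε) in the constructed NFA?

20

Building bottom-up:
Each of the 9 symbol leaves contributes 1 transition (1 symbol, 0 ε).
  p|q : 6 transitions (2 symbol, 4 ε)
  (p|q)prrpppq : 20 transitions (9 symbol, 11 ε)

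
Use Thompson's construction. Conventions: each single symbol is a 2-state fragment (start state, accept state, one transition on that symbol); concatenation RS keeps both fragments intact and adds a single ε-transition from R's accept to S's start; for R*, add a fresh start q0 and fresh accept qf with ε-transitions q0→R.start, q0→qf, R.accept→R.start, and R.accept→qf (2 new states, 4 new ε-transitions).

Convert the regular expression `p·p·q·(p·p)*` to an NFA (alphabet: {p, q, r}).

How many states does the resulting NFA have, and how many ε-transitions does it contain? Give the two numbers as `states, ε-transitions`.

Per subexpression:
Each of the 5 symbol leaves contributes 2 states and 0 ε-transitions.
  p·p : 4 states, 1 ε-transition
  (p·p)* : 6 states, 5 ε-transitions
  p·p·q·(p·p)* : 12 states, 8 ε-transitions

12, 8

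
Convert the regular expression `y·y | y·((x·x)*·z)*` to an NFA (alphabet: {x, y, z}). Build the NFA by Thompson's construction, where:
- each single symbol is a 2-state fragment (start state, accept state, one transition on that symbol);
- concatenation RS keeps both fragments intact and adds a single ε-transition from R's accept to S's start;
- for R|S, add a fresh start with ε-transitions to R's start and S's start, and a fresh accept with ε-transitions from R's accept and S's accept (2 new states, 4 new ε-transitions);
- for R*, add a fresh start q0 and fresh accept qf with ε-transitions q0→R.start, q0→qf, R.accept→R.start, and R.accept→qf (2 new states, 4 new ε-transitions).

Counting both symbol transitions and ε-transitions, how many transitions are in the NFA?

22

Per subexpression:
Each of the 6 symbol leaves contributes 1 transition (1 symbol, 0 ε).
  y·y → 3 transitions (2 symbol, 1 ε)
  x·x → 3 transitions (2 symbol, 1 ε)
  (x·x)* → 7 transitions (2 symbol, 5 ε)
  (x·x)*·z → 9 transitions (3 symbol, 6 ε)
  ((x·x)*·z)* → 13 transitions (3 symbol, 10 ε)
  y·((x·x)*·z)* → 15 transitions (4 symbol, 11 ε)
  y·y | y·((x·x)*·z)* → 22 transitions (6 symbol, 16 ε)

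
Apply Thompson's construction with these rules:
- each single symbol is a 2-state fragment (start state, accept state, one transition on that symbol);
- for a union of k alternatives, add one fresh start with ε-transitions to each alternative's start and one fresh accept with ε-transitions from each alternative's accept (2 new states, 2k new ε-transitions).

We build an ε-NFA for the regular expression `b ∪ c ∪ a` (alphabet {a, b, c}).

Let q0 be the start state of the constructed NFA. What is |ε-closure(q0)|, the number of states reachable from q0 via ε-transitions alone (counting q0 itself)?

4

Compute the ε-closure size of each fragment's start state recursively; a symbol fragment's start has no outgoing ε-edge, so its closure is just itself (size 1).
  b ∪ c ∪ a — |closure| = 1 + 1 + 1 + 1 = 4 (the new accept is not ε-reachable since no branch accepts ε)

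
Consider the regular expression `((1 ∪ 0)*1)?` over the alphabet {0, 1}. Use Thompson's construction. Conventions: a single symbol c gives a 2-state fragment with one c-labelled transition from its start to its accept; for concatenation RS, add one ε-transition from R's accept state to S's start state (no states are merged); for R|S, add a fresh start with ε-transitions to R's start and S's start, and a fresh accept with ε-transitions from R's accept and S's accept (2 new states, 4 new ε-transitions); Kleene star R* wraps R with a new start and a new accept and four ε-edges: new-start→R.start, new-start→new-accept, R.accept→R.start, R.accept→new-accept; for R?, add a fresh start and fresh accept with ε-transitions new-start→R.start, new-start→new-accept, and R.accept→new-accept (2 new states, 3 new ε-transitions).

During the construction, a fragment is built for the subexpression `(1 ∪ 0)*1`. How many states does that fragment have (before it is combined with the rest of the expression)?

Fragment for `(1 ∪ 0)*1`:
Each of the 3 symbol leaves contributes a 2-state fragment.
  1 ∪ 0 — 6 states
  (1 ∪ 0)* — 8 states
  (1 ∪ 0)*1 — 10 states

10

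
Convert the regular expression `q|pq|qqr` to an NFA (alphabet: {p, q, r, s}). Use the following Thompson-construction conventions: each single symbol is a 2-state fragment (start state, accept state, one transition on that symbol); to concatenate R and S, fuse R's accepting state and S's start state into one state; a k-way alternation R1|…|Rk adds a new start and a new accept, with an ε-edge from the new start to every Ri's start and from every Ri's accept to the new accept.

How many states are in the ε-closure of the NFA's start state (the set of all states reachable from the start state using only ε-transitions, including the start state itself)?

Work bottom-up. For each fragment F, track |ε-closure(F.start)| and whether F's accept lies in that closure (i.e. whether F accepts ε). A single-symbol fragment has closure size 1 and does not accept ε.
  pq — same as the first factor's closure: |ε-closure| = 1
  qqr — same as the first factor's closure: |ε-closure| = 1
  q|pq|qqr — |ε-closure| = 1 + 1 + 1 + 1 = 4 (the new accept is not ε-reachable since no branch accepts ε)

4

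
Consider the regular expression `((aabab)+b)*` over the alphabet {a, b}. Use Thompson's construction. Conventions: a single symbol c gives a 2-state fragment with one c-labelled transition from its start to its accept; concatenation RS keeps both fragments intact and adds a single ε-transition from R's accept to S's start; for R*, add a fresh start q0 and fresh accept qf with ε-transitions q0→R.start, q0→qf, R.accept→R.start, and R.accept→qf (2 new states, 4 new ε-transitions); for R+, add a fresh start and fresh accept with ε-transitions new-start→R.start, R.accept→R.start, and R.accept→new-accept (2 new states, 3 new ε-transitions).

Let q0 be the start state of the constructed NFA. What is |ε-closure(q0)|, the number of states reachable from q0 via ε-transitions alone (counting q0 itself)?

Work bottom-up. For each fragment F, track |ε-closure(F.start)| and whether F's accept lies in that closure (i.e. whether F accepts ε). A single-symbol fragment has closure size 1 and does not accept ε.
  aabab — |closure| equals the left operand's closure size = 1 (its accept is not ε-reachable, so the closure stops there)
  (aabab)+ — |closure| = 1 + 1 = 2 (the body doesn't accept ε, so the new accept is not reached)
  (aabab)+b — same as the first factor's closure: |closure| = 2
  ((aabab)+b)* — the star's fresh start ε-reaches both the body's start and the fresh accept: |closure| = 2 + 2 = 4

4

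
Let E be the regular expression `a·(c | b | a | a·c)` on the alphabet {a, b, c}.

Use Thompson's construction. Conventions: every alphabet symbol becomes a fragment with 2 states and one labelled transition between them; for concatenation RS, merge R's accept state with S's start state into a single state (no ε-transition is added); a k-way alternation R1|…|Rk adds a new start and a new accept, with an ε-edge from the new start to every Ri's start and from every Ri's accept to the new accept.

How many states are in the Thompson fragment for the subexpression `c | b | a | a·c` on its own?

Fragment for `c | b | a | a·c`:
Each of the 5 symbol leaves contributes a 2-state fragment.
  a·c — 3 states
  c | b | a | a·c — 11 states

11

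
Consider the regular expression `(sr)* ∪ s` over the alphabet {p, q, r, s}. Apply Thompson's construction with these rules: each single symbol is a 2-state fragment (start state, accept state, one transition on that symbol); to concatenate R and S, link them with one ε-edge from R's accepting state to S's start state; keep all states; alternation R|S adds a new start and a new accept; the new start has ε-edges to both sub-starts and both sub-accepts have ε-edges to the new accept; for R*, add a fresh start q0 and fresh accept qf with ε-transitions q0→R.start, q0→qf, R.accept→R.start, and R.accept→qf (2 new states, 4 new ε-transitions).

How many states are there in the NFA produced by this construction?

By structural recursion:
Each of the 3 symbol leaves contributes a 2-state fragment.
  sr → 4 states
  (sr)* → 6 states
  (sr)* ∪ s → 10 states

10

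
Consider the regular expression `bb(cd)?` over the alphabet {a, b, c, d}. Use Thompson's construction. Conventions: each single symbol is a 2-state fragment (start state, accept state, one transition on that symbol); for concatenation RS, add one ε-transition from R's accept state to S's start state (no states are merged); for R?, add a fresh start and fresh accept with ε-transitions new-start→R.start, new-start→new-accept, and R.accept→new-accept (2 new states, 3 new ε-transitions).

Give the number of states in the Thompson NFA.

Recursing over subexpressions:
Each of the 4 symbol leaves contributes a 2-state fragment.
  cd = 4 states
  (cd)? = 6 states
  bb(cd)? = 10 states

10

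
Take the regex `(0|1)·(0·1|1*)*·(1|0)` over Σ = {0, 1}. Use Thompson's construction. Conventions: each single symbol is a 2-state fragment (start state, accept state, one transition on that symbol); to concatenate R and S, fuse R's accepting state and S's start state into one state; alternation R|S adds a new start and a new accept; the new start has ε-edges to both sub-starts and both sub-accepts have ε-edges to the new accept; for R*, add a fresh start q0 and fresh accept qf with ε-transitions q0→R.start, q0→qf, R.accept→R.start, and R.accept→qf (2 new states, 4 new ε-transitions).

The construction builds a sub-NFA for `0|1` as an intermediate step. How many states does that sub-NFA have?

Fragment for `0|1`:
Each of the 2 symbol leaves contributes a 2-state fragment.
  0|1 — 6 states

6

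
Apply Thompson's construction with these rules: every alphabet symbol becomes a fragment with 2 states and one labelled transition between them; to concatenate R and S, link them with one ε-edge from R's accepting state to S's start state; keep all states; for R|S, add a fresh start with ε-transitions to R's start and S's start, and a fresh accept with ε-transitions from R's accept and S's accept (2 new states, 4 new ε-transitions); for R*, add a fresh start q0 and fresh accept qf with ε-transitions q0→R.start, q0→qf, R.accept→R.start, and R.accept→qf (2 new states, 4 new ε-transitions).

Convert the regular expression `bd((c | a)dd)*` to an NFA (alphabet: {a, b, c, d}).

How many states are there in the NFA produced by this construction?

Recursing over subexpressions:
Each of the 6 symbol leaves contributes a 2-state fragment.
  c | a → 6 states
  (c | a)dd → 10 states
  ((c | a)dd)* → 12 states
  bd((c | a)dd)* → 16 states

16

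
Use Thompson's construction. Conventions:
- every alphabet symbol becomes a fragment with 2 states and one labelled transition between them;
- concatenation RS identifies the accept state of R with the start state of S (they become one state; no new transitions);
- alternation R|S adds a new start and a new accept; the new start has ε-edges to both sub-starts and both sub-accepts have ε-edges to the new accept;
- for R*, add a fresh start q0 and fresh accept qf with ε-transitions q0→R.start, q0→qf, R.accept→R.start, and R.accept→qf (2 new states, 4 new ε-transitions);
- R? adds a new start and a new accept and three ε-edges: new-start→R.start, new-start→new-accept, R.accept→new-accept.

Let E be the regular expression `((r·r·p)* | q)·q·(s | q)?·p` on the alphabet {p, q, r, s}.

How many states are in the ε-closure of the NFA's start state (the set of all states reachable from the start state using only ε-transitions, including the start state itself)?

6

Let C(F) = |ε-closure(F.start)| within fragment F, and note whether F accepts ε. Symbol fragments have C = 1 and do not accept ε. Then:
  r·r·p : same as the first factor's closure: |closure| = 1
  (r·r·p)* : the star's fresh start ε-reaches both the body's start and the fresh accept: |closure| = 2 + 1 = 3
  (r·r·p)* | q : |closure| = 1 (new start) + (3 + 1) + 1 (new accept, since some branch ε-reaches its own accept) = 6
  s | q : new start ε-reaches every alternative's start; none of them accept ε, so the new accept is not reached: |closure| = 1 + 1 + 1 = 3
  (s | q)? : new start has ε-edges to the inner start and to the new accept, so |closure| = 2 + 3 = 5
  ((r·r·p)* | q)·q·(s | q)?·p : |closure| = 6 + (1−1) = 6 (closure spills across the concat boundary because the left factor accepts ε)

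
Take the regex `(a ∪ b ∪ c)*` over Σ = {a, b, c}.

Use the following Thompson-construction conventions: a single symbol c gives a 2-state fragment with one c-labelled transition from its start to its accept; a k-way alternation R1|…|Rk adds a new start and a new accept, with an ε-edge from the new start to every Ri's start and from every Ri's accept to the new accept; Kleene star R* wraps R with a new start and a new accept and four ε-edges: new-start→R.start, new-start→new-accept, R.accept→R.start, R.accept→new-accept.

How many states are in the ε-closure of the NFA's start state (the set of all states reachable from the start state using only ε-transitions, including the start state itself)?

6

Work bottom-up. For each fragment F, track |ε-closure(F.start)| and whether F's accept lies in that closure (i.e. whether F accepts ε). A single-symbol fragment has closure size 1 and does not accept ε.
  a ∪ b ∪ c → C = 1 + 1 + 1 + 1 = 4 (the new accept is not ε-reachable since no branch accepts ε)
  (a ∪ b ∪ c)* → new start has ε-edges to the inner start and to the new accept, so C = 2 + 4 = 6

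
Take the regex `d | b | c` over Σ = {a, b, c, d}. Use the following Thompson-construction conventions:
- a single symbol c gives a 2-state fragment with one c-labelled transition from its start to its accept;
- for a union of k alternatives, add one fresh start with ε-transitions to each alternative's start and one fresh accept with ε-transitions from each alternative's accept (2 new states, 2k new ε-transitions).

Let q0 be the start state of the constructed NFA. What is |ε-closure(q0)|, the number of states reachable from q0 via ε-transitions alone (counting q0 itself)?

4

Work bottom-up. For each fragment F, track |ε-closure(F.start)| and whether F's accept lies in that closure (i.e. whether F accepts ε). A single-symbol fragment has closure size 1 and does not accept ε.
  d | b | c : new start ε-reaches every alternative's start; none of them accept ε, so the new accept is not reached: C = 1 + 1 + 1 + 1 = 4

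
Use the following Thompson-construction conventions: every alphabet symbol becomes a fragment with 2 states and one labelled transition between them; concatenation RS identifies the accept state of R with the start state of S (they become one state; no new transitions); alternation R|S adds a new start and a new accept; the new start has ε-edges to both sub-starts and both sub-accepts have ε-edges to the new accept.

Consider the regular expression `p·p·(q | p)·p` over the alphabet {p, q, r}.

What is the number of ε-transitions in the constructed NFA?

Recursing over subexpressions:
Each of the 5 symbol leaves contributes 0 ε-transitions.
  q | p → 4 ε-transitions
  p·p·(q | p)·p → 4 ε-transitions

4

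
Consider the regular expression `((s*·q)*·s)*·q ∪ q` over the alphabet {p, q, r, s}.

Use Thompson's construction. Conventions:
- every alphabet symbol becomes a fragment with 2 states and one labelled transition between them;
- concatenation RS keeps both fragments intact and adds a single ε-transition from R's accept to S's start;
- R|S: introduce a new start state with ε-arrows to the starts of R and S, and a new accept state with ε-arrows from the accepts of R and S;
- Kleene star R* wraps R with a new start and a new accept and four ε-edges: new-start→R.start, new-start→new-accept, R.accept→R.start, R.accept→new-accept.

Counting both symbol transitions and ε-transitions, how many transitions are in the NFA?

Per subexpression:
Each of the 5 symbol leaves contributes 1 transition (1 symbol, 0 ε).
  s* = 5 transitions (1 symbol, 4 ε)
  s*·q = 7 transitions (2 symbol, 5 ε)
  (s*·q)* = 11 transitions (2 symbol, 9 ε)
  (s*·q)*·s = 13 transitions (3 symbol, 10 ε)
  ((s*·q)*·s)* = 17 transitions (3 symbol, 14 ε)
  ((s*·q)*·s)*·q = 19 transitions (4 symbol, 15 ε)
  ((s*·q)*·s)*·q ∪ q = 24 transitions (5 symbol, 19 ε)

24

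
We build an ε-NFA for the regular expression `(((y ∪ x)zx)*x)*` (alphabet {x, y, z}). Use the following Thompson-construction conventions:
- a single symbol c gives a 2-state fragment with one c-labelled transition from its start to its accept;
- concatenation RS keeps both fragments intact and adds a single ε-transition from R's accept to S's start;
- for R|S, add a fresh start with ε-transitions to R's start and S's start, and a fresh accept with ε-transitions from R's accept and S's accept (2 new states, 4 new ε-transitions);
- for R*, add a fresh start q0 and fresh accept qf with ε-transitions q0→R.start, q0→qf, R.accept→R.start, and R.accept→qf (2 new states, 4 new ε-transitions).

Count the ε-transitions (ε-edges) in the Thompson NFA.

15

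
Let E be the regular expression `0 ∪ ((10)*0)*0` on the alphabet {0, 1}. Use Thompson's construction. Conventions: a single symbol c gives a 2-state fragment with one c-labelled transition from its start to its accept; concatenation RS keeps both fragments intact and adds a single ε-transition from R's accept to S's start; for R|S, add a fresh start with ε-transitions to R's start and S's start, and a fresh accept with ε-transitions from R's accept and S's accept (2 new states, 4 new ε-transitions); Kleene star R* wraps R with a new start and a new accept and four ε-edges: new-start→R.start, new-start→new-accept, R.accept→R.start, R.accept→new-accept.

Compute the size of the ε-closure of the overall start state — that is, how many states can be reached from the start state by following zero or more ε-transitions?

9

Work bottom-up. For each fragment F, track |ε-closure(F.start)| and whether F's accept lies in that closure (i.e. whether F accepts ε). A single-symbol fragment has closure size 1 and does not accept ε.
  10 : |ε-closure| equals the left operand's closure size = 1 (its accept is not ε-reachable, so the closure stops there)
  (10)* : |ε-closure| = 1 (new start) + 1 (body) + 1 (new accept) = 3
  (10)*0 : the left operand accepts ε, so the closure extends into the next operand (via the concat ε-link); |ε-closure| = 3 + 1 = 4
  ((10)*0)* : new start has ε-edges to the inner start and to the new accept, so |ε-closure| = 2 + 4 = 6
  ((10)*0)*0 : |ε-closure| = 6 + 1 = 7 (closure spills across the concat boundary because the left factor accepts ε)
  0 ∪ ((10)*0)*0 : |ε-closure| = 1 + 1 + 7 = 9 (the new accept is not ε-reachable since no branch accepts ε)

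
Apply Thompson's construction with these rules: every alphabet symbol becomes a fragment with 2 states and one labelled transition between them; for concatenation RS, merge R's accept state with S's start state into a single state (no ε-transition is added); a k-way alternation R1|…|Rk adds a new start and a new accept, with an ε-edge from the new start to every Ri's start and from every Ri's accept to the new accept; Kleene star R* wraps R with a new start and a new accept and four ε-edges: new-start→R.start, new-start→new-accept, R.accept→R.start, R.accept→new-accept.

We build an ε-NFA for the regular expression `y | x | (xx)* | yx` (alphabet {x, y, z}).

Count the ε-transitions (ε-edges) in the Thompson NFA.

Bottom-up over the parse tree:
Each of the 6 symbol leaves contributes 0 ε-transitions.
  xx → 0 ε-transitions
  (xx)* → 4 ε-transitions
  yx → 0 ε-transitions
  y | x | (xx)* | yx → 12 ε-transitions

12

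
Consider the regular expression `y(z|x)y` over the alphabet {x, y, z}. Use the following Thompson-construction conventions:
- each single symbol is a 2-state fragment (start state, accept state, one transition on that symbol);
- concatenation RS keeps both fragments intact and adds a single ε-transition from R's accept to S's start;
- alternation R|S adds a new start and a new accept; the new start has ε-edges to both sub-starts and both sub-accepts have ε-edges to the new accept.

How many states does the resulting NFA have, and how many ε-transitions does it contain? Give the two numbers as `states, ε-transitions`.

10, 6

By structural recursion:
Each of the 4 symbol leaves contributes 2 states and 0 ε-transitions.
  z|x — 6 states, 4 ε-transitions
  y(z|x)y — 10 states, 6 ε-transitions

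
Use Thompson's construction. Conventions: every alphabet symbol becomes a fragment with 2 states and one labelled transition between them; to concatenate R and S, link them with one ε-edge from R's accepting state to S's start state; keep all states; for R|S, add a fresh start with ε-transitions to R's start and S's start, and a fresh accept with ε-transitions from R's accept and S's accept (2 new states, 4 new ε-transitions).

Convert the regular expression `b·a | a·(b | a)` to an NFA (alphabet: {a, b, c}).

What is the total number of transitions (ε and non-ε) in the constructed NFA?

15

Building bottom-up:
Each of the 5 symbol leaves contributes 1 transition (1 symbol, 0 ε).
  b·a → 3 transitions (2 symbol, 1 ε)
  b | a → 6 transitions (2 symbol, 4 ε)
  a·(b | a) → 8 transitions (3 symbol, 5 ε)
  b·a | a·(b | a) → 15 transitions (5 symbol, 10 ε)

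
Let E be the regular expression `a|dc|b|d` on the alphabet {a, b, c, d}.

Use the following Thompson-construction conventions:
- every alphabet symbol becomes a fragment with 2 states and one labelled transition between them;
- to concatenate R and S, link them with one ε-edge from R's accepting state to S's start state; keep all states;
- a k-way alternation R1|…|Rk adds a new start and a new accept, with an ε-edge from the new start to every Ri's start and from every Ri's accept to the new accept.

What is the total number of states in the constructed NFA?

Recursing over subexpressions:
Each of the 5 symbol leaves contributes a 2-state fragment.
  dc → 4 states
  a|dc|b|d → 12 states

12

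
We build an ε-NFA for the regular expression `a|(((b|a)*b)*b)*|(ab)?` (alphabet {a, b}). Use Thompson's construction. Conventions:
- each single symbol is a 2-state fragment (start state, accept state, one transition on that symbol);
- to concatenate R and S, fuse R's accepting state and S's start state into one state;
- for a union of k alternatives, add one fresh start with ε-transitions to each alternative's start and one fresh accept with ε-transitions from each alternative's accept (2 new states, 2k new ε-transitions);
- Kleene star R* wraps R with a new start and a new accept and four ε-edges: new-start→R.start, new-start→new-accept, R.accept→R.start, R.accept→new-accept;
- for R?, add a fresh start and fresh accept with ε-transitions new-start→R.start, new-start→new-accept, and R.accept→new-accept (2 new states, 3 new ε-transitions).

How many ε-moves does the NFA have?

By structural recursion:
Each of the 7 symbol leaves contributes 0 ε-transitions.
  b|a = 4 ε-transitions
  (b|a)* = 8 ε-transitions
  (b|a)*b = 8 ε-transitions
  ((b|a)*b)* = 12 ε-transitions
  ((b|a)*b)*b = 12 ε-transitions
  (((b|a)*b)*b)* = 16 ε-transitions
  ab = 0 ε-transitions
  (ab)? = 3 ε-transitions
  a|(((b|a)*b)*b)*|(ab)? = 25 ε-transitions

25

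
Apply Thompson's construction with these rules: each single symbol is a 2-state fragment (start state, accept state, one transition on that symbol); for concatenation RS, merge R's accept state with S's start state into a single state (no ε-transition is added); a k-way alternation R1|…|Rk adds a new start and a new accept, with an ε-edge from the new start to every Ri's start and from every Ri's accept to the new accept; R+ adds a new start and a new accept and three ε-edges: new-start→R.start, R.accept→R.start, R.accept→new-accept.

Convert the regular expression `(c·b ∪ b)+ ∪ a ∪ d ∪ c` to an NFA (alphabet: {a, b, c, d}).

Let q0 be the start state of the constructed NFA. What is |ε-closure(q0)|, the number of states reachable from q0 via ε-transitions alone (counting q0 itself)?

8

Work bottom-up. For each fragment F, track |ε-closure(F.start)| and whether F's accept lies in that closure (i.e. whether F accepts ε). A single-symbol fragment has closure size 1 and does not accept ε.
  c·b : |closure| equals the left operand's closure size = 1 (its accept is not ε-reachable, so the closure stops there)
  c·b ∪ b : |closure| = 1 + 1 + 1 = 3 (the new accept is not ε-reachable since no branch accepts ε)
  (c·b ∪ b)+ : new start ε-reaches only the body's start; the new accept needs a symbol first: |closure| = 1 + 3 = 4
  (c·b ∪ b)+ ∪ a ∪ d ∪ c : new start ε-reaches every alternative's start; none of them accept ε, so the new accept is not reached: |closure| = 1 + 4 + 1 + 1 + 1 = 8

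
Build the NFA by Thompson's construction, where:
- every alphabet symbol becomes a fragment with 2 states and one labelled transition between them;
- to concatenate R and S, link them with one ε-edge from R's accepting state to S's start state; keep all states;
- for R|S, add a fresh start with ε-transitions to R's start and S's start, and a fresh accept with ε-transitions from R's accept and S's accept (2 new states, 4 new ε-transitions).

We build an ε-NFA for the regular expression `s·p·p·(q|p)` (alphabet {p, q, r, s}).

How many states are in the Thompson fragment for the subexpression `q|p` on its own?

Fragment for `q|p`:
Each of the 2 symbol leaves contributes a 2-state fragment.
  q|p → 6 states

6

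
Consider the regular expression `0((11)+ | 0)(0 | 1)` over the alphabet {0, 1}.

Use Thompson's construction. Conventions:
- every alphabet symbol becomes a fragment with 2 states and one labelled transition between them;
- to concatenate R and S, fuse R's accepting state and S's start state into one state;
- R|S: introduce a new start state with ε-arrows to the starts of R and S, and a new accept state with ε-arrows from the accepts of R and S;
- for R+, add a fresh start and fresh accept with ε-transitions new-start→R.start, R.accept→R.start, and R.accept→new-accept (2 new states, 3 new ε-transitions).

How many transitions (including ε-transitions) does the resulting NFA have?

17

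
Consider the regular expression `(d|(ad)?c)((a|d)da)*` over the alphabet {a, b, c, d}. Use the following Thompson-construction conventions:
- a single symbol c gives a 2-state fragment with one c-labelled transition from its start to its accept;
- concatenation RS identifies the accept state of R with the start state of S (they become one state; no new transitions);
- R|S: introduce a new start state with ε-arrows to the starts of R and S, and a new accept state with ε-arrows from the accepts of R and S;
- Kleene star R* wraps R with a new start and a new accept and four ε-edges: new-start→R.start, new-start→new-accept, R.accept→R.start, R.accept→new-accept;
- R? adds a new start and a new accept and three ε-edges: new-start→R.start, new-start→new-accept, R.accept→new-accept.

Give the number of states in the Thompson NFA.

Recursing over subexpressions:
Each of the 8 symbol leaves contributes a 2-state fragment.
  ad = 3 states
  (ad)? = 5 states
  (ad)?c = 6 states
  d|(ad)?c = 10 states
  a|d = 6 states
  (a|d)da = 8 states
  ((a|d)da)* = 10 states
  (d|(ad)?c)((a|d)da)* = 19 states

19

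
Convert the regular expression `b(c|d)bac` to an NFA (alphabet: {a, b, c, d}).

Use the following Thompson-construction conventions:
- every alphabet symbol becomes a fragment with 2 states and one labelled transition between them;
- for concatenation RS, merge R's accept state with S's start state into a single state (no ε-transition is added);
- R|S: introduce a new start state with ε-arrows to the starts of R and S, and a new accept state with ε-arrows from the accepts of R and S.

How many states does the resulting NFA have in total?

Building bottom-up:
Each of the 6 symbol leaves contributes a 2-state fragment.
  c|d → 6 states
  b(c|d)bac → 10 states

10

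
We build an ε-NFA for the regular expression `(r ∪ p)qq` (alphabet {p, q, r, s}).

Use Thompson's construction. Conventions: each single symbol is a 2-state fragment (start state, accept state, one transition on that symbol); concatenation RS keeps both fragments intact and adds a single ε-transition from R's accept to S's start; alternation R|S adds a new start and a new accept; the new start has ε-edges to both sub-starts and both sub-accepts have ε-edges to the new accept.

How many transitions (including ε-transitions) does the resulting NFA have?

10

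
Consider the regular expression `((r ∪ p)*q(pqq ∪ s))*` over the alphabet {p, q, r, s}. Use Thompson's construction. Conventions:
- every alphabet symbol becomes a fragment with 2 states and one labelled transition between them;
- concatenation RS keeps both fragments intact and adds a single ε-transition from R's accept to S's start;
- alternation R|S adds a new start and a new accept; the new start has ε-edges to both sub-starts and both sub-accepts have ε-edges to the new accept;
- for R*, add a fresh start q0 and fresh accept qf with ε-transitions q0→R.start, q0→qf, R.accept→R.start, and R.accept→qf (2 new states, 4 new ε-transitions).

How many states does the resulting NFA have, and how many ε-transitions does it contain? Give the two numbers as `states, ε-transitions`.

22, 20

By structural recursion:
Each of the 7 symbol leaves contributes 2 states and 0 ε-transitions.
  r ∪ p → 6 states, 4 ε-transitions
  (r ∪ p)* → 8 states, 8 ε-transitions
  pqq → 6 states, 2 ε-transitions
  pqq ∪ s → 10 states, 6 ε-transitions
  (r ∪ p)*q(pqq ∪ s) → 20 states, 16 ε-transitions
  ((r ∪ p)*q(pqq ∪ s))* → 22 states, 20 ε-transitions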